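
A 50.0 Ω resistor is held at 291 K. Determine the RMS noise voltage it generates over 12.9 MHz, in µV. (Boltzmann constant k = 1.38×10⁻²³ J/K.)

V_n = √(4kTRB)
4kTRB = 4 × 1.38×10⁻²³ × 291 × 5.00×10¹ × 1.29×10⁷ = 1.04×10⁻¹¹ V²
V_n = √(1.04×10⁻¹¹) = 3.22×10⁻⁶ V = 3.22 µV

3.22 µV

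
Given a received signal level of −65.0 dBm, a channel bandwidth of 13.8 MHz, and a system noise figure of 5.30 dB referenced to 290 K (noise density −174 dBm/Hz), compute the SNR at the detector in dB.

Noise floor: N = −174 + 10 log₁₀(B) + NF
10 log₁₀(1.38×10⁷) = 71.4 dB
N = −174 + 71.4 + 5.30 = −97.30 dBm
SNR = P_sig − N = −65.0 − (−97.30) = 32.30 dB → 32.3 dB

32.3 dB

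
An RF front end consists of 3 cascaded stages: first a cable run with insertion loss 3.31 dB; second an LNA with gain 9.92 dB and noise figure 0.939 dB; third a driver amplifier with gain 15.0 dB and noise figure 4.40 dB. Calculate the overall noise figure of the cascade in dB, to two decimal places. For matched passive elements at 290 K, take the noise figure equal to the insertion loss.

4.83 dB

Convert to linear (a loss of L dB is a gain of −L dB): F_i = 10^(NF_i/10), G_i = 10^(G_i,dB/10)
  Stage 1: F_1 = 10^(3.31/10) = 2.143, G_1 = 10^(−3.31/10) = 0.4667
  Stage 2: F_2 = 10^(0.939/10) = 1.241, G_2 = 10^(9.92/10) = 9.817
  Stage 3: F_3 = 10^(4.40/10) = 2.754, G_3 = 10^(15.0/10) = 31.62
Friis cascade:
  F = 2.143 + (1.241 − 1)/0.4667 + (2.754 − 1)/4.581 = 3.043
NF = 10 log₁₀(3.043) = 4.83 dB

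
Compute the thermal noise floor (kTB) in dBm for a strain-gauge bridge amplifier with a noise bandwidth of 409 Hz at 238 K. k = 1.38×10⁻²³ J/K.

P_n = kTB = 1.38×10⁻²³ × 238 × 4.09×10² = 1.34×10⁻¹⁸ W
In dBm: 10 log₁₀(1.34×10⁻¹⁸ / 10⁻³) = −148.7 dBm

−148.7 dBm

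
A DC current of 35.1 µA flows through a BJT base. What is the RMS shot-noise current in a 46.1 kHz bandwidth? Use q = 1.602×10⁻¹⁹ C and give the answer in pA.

I_n = √(2qI·B)
2qI·B = 2 × 1.602×10⁻¹⁹ × 3.51×10⁻⁵ × 4.61×10⁴ = 5.18×10⁻¹⁹ A²
I_n = √(5.18×10⁻¹⁹) = 7.20×10⁻¹⁰ A = 720 pA

720 pA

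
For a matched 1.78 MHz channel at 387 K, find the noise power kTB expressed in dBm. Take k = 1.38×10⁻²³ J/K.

−110.2 dBm

P_n = kTB = 1.38×10⁻²³ × 387 × 1.78×10⁶ = 9.51×10⁻¹⁵ W
In dBm: 10 log₁₀(9.51×10⁻¹⁵ / 10⁻³) = −110.2 dBm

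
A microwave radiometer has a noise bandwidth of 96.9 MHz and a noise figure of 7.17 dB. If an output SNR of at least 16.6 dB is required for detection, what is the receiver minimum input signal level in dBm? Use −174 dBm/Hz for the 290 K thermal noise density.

−70.4 dBm

Sensitivity = −174 + 10 log₁₀(B) + NF + SNR_min
= −174 + 79.86 + 7.17 + 16.6
= −70.37 dBm → −70.4 dBm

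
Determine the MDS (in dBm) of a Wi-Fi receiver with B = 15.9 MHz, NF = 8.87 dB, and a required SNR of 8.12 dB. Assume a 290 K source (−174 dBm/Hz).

−85.0 dBm

Sensitivity = −174 + 10 log₁₀(B) + NF + SNR_min
= −174 + 72.01 + 8.87 + 8.12
= −85.00 dBm → −85.0 dBm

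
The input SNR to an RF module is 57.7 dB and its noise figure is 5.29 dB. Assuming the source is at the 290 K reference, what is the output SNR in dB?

52.41 dB

By definition F = SNR_in/SNR_out, so in dB: SNR_out = SNR_in − NF
SNR_out = 57.7 − 5.29 = 52.41 dB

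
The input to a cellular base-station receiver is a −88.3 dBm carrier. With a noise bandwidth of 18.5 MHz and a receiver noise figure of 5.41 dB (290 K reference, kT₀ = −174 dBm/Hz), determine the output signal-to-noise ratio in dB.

7.6 dB

Noise floor: N = −174 + 10 log₁₀(B) + NF
10 log₁₀(1.85×10⁷) = 72.67 dB
N = −174 + 72.67 + 5.41 = −95.92 dBm
SNR = P_sig − N = −88.3 − (−95.92) = 7.62 dB → 7.6 dB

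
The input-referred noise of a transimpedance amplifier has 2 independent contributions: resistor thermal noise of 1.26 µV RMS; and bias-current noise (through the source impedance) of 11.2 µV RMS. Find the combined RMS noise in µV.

Uncorrelated sources add in power (mean-square): V_tot = √(ΣV_i²)
V_tot = √[(1.26×10⁻⁶)² + (1.12×10⁻⁵)²] = 1.13×10⁻⁵ V = 11.3 µV

11.3 µV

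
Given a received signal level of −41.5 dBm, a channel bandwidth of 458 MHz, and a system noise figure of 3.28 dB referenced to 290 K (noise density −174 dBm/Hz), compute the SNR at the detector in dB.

42.6 dB

Noise floor: N = −174 + 10 log₁₀(B) + NF
10 log₁₀(4.58×10⁸) = 86.61 dB
N = −174 + 86.61 + 3.28 = −84.11 dBm
SNR = P_sig − N = −41.5 − (−84.11) = 42.61 dB → 42.6 dB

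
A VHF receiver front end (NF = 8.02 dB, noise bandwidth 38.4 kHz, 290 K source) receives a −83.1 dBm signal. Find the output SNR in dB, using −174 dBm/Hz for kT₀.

Noise floor: N = −174 + 10 log₁₀(B) + NF
10 log₁₀(3.84×10⁴) = 45.84 dB
N = −174 + 45.84 + 8.02 = −120.14 dBm
SNR = P_sig − N = −83.1 − (−120.14) = 37.04 dB → 37.0 dB

37.0 dB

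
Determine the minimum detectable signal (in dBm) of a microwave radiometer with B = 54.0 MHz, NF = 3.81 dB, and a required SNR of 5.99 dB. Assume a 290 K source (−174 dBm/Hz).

Sensitivity = −174 + 10 log₁₀(B) + NF + SNR_min
= −174 + 77.32 + 3.81 + 5.99
= −86.88 dBm → −86.9 dBm

−86.9 dBm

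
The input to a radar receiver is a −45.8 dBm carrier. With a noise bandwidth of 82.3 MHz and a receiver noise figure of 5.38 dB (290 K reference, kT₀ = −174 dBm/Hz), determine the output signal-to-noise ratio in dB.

Noise floor: N = −174 + 10 log₁₀(B) + NF
10 log₁₀(8.23×10⁷) = 79.15 dB
N = −174 + 79.15 + 5.38 = −89.47 dBm
SNR = P_sig − N = −45.8 − (−89.47) = 43.67 dB → 43.7 dB

43.7 dB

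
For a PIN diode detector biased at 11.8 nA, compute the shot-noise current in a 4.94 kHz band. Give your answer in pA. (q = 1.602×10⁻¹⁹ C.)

4.32 pA

I_n = √(2qI·B)
2qI·B = 2 × 1.602×10⁻¹⁹ × 1.18×10⁻⁸ × 4.94×10³ = 1.87×10⁻²³ A²
I_n = √(1.87×10⁻²³) = 4.32×10⁻¹² A = 4.32 pA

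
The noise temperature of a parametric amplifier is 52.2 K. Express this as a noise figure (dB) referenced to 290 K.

0.719 dB

F = 1 + T_e/T₀ = 1 + 52.2/290 = 1.18
NF = 10 log₁₀(1.18) = 0.719 dB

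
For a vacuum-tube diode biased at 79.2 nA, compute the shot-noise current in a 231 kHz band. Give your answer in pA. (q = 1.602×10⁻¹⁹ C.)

76.6 pA

I_n = √(2qI·B)
2qI·B = 2 × 1.602×10⁻¹⁹ × 7.92×10⁻⁸ × 2.31×10⁵ = 5.86×10⁻²¹ A²
I_n = √(5.86×10⁻²¹) = 7.66×10⁻¹¹ A = 76.6 pA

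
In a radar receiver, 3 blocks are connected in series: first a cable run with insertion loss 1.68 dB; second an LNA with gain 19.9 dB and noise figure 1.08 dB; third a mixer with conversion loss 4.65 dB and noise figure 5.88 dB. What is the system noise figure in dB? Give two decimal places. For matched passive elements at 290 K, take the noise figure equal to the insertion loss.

Convert to linear (a loss of L dB is a gain of −L dB): F_i = 10^(NF_i/10), G_i = 10^(G_i,dB/10)
  Stage 1: F_1 = 10^(1.68/10) = 1.472, G_1 = 10^(−1.68/10) = 0.6792
  Stage 2: F_2 = 10^(1.08/10) = 1.282, G_2 = 10^(19.9/10) = 97.72
  Stage 3: F_3 = 10^(5.88/10) = 3.873, G_3 = 10^(−4.65/10) = 0.3428
Friis cascade:
  F = 1.472 + (1.282 − 1)/0.6792 + (3.873 − 1)/66.37 = 1.931
NF = 10 log₁₀(1.931) = 2.86 dB

2.86 dB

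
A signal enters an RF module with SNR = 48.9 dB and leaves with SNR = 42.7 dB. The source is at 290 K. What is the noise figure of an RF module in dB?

NF (dB) = SNR_in(dB) − SNR_out(dB) when the source is at T₀
NF = 48.9 − 42.7 = 6.2 dB

6.2 dB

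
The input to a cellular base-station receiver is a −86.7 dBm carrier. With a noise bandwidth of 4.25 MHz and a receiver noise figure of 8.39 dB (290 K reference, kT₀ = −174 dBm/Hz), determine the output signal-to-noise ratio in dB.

Noise floor: N = −174 + 10 log₁₀(B) + NF
10 log₁₀(4.25×10⁶) = 66.28 dB
N = −174 + 66.28 + 8.39 = −99.33 dBm
SNR = P_sig − N = −86.7 − (−99.33) = 12.63 dB → 12.6 dB

12.6 dB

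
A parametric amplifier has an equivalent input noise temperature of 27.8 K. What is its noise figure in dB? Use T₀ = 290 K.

F = 1 + T_e/T₀ = 1 + 27.8/290 = 1.09586
NF = 10 log₁₀(1.09586) = 0.398 dB

0.398 dB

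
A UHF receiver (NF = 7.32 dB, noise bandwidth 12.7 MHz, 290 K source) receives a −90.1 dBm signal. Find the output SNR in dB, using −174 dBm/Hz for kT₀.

Noise floor: N = −174 + 10 log₁₀(B) + NF
10 log₁₀(1.27×10⁷) = 71.04 dB
N = −174 + 71.04 + 7.32 = −95.64 dBm
SNR = P_sig − N = −90.1 − (−95.64) = 5.54 dB → 5.5 dB

5.5 dB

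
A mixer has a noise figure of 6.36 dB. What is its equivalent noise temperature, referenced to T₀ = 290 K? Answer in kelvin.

964 K

F = 10^(6.36/10) = 4.32514
T_e = (F − 1)·T₀ = (4.32514 − 1) × 290 = 964 K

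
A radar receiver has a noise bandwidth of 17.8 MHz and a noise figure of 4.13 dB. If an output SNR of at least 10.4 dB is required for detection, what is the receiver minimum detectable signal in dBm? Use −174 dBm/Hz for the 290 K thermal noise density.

−87.0 dBm

Sensitivity = −174 + 10 log₁₀(B) + NF + SNR_min
= −174 + 72.5 + 4.13 + 10.4
= −86.97 dBm → −87.0 dBm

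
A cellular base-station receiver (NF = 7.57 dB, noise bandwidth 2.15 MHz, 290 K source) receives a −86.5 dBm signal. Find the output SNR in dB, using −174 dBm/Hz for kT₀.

16.6 dB

Noise floor: N = −174 + 10 log₁₀(B) + NF
10 log₁₀(2.15×10⁶) = 63.32 dB
N = −174 + 63.32 + 7.57 = −103.11 dBm
SNR = P_sig − N = −86.5 − (−103.11) = 16.61 dB → 16.6 dB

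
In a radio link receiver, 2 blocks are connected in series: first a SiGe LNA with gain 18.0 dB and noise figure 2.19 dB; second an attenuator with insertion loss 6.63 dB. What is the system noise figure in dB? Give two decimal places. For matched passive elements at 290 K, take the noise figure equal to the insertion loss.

2.34 dB

Convert to linear (a loss of L dB is a gain of −L dB): F_i = 10^(NF_i/10), G_i = 10^(G_i,dB/10)
  Stage 1: F_1 = 10^(2.19/10) = 1.656, G_1 = 10^(18.0/10) = 63.10
  Stage 2: F_2 = 10^(6.63/10) = 4.603, G_2 = 10^(−6.63/10) = 0.2173
Friis cascade:
  F = 1.656 + (4.603 − 1)/63.10 = 1.713
NF = 10 log₁₀(1.713) = 2.34 dB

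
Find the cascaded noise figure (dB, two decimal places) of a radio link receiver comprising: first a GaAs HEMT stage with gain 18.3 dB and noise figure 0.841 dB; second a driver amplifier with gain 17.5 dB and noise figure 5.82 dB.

0.99 dB

Convert to linear (a loss of L dB is a gain of −L dB): F_i = 10^(NF_i/10), G_i = 10^(G_i,dB/10)
  Stage 1: F_1 = 10^(0.841/10) = 1.214, G_1 = 10^(18.3/10) = 67.61
  Stage 2: F_2 = 10^(5.82/10) = 3.819, G_2 = 10^(17.5/10) = 56.23
Friis cascade:
  F = 1.214 + (3.819 − 1)/67.61 = 1.255
NF = 10 log₁₀(1.255) = 0.99 dB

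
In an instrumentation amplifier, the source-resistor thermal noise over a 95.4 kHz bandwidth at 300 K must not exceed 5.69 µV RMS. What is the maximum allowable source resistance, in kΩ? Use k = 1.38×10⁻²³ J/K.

Johnson–Nyquist: V_n = √(4kTRB) ⇒ R = V_n² / (4kTB)
4kTB = 4 × 1.38×10⁻²³ × 300 × 9.54×10⁴ = 1.58×10⁻¹⁵
R = (5.69×10⁻⁶)² / 1.58×10⁻¹⁵ = 2.05×10⁴ Ω = 20.5 kΩ

20.5 kΩ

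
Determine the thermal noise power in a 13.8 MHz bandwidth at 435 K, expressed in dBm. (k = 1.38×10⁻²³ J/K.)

−100.8 dBm

P_n = kTB = 1.38×10⁻²³ × 435 × 1.38×10⁷ = 8.28×10⁻¹⁴ W
In dBm: 10 log₁₀(8.28×10⁻¹⁴ / 10⁻³) = −100.8 dBm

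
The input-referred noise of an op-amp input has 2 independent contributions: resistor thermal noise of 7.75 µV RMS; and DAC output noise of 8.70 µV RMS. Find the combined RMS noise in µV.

11.7 µV

Uncorrelated sources add in power (mean-square): V_tot = √(ΣV_i²)
V_tot = √[(7.75×10⁻⁶)² + (8.70×10⁻⁶)²] = 1.17×10⁻⁵ V = 11.7 µV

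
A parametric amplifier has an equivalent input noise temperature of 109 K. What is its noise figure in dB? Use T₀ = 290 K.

1.39 dB

F = 1 + T_e/T₀ = 1 + 109/290 = 1.37586
NF = 10 log₁₀(1.37586) = 1.39 dB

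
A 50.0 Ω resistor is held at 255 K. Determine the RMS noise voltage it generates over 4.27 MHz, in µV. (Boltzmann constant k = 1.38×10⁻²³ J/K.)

V_n = √(4kTRB)
4kTRB = 4 × 1.38×10⁻²³ × 255 × 5.00×10¹ × 4.27×10⁶ = 3.01×10⁻¹² V²
V_n = √(3.01×10⁻¹²) = 1.73×10⁻⁶ V = 1.73 µV

1.73 µV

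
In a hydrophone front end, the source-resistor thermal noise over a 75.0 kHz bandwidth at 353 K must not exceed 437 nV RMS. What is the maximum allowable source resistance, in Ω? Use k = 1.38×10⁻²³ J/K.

Johnson–Nyquist: V_n = √(4kTRB) ⇒ R = V_n² / (4kTB)
4kTB = 4 × 1.38×10⁻²³ × 353 × 7.50×10⁴ = 1.46×10⁻¹⁵
R = (4.37×10⁻⁷)² / 1.46×10⁻¹⁵ = 1.31×10² Ω = 131 Ω

131 Ω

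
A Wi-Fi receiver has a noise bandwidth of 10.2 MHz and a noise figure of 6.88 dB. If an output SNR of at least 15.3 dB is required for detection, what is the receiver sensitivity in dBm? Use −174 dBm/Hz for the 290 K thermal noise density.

Sensitivity = −174 + 10 log₁₀(B) + NF + SNR_min
= −174 + 70.09 + 6.88 + 15.3
= −81.73 dBm → −81.7 dBm

−81.7 dBm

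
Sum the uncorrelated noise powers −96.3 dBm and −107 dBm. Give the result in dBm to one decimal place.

Convert to linear, add, convert back:
P₁ = 2.34×10⁻¹³ W, P₂ = 2.00×10⁻¹⁴ W
P_tot = 2.54×10⁻¹³ W → 10 log₁₀(P_tot / 10⁻³) = −95.9 dBm

−95.9 dBm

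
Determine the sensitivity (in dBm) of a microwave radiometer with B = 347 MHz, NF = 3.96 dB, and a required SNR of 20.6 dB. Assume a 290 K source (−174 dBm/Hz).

Sensitivity = −174 + 10 log₁₀(B) + NF + SNR_min
= −174 + 85.4 + 3.96 + 20.6
= −64.04 dBm → −64.0 dBm

−64.0 dBm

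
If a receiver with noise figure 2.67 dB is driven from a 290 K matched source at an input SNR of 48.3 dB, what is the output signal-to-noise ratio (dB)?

By definition F = SNR_in/SNR_out, so in dB: SNR_out = SNR_in − NF
SNR_out = 48.3 − 2.67 = 45.63 dB

45.63 dB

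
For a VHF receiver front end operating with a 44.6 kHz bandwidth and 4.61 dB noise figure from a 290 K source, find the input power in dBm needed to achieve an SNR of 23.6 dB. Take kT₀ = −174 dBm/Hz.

Sensitivity = −174 + 10 log₁₀(B) + NF + SNR_min
= −174 + 46.49 + 4.61 + 23.6
= −99.30 dBm → −99.3 dBm

−99.3 dBm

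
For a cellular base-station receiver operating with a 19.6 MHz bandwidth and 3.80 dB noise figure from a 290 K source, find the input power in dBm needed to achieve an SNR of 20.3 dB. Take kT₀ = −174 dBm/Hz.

−77.0 dBm

Sensitivity = −174 + 10 log₁₀(B) + NF + SNR_min
= −174 + 72.92 + 3.80 + 20.3
= −76.98 dBm → −77.0 dBm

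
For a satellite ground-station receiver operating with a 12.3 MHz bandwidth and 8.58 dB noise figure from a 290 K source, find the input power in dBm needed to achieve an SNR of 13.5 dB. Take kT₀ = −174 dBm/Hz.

Sensitivity = −174 + 10 log₁₀(B) + NF + SNR_min
= −174 + 70.9 + 8.58 + 13.5
= −81.02 dBm → −81.0 dBm

−81.0 dBm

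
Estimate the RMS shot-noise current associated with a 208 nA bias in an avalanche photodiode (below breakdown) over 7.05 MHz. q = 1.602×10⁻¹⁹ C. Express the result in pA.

I_n = √(2qI·B)
2qI·B = 2 × 1.602×10⁻¹⁹ × 2.08×10⁻⁷ × 7.05×10⁶ = 4.70×10⁻¹⁹ A²
I_n = √(4.70×10⁻¹⁹) = 6.85×10⁻¹⁰ A = 685 pA

685 pA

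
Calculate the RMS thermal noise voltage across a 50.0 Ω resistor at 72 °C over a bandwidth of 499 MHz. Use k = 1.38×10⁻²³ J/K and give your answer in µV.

21.8 µV

T = 72 °C + 273.15 = 345.15 K
V_n = √(4kTRB)
4kTRB = 4 × 1.38×10⁻²³ × 345.15 × 5.00×10¹ × 4.99×10⁸ = 4.75×10⁻¹⁰ V²
V_n = √(4.75×10⁻¹⁰) = 2.18×10⁻⁵ V = 21.8 µV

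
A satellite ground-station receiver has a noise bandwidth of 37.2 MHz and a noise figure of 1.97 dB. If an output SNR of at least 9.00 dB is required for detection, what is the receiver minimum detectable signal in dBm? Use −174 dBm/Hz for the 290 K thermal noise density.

−87.3 dBm

Sensitivity = −174 + 10 log₁₀(B) + NF + SNR_min
= −174 + 75.71 + 1.97 + 9.00
= −87.32 dBm → −87.3 dBm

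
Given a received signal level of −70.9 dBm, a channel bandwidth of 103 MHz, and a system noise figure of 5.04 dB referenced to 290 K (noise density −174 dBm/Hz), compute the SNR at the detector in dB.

Noise floor: N = −174 + 10 log₁₀(B) + NF
10 log₁₀(1.03×10⁸) = 80.13 dB
N = −174 + 80.13 + 5.04 = −88.83 dBm
SNR = P_sig − N = −70.9 − (−88.83) = 17.93 dB → 17.9 dB

17.9 dB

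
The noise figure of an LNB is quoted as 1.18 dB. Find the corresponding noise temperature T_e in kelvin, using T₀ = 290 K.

90.5 K

F = 10^(1.18/10) = 1.3122
T_e = (F − 1)·T₀ = (1.3122 − 1) × 290 = 90.5 K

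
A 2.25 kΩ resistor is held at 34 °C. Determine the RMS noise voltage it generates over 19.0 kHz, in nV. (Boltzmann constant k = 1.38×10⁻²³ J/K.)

851 nV

T = 34 °C + 273.15 = 307.15 K
V_n = √(4kTRB)
4kTRB = 4 × 1.38×10⁻²³ × 307.15 × 2.25×10³ × 1.90×10⁴ = 7.25×10⁻¹³ V²
V_n = √(7.25×10⁻¹³) = 8.51×10⁻⁷ V = 851 nV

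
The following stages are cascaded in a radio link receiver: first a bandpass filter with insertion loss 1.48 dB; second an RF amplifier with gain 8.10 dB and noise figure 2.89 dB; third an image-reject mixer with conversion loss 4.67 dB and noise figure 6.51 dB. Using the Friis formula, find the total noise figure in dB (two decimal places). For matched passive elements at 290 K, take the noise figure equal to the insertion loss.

5.43 dB

Convert to linear (a loss of L dB is a gain of −L dB): F_i = 10^(NF_i/10), G_i = 10^(G_i,dB/10)
  Stage 1: F_1 = 10^(1.48/10) = 1.406, G_1 = 10^(−1.48/10) = 0.7112
  Stage 2: F_2 = 10^(2.89/10) = 1.945, G_2 = 10^(8.10/10) = 6.457
  Stage 3: F_3 = 10^(6.51/10) = 4.477, G_3 = 10^(−4.67/10) = 0.3412
Friis cascade:
  F = 1.406 + (1.945 − 1)/0.7112 + (4.477 − 1)/4.592 = 3.492
NF = 10 log₁₀(3.492) = 5.43 dB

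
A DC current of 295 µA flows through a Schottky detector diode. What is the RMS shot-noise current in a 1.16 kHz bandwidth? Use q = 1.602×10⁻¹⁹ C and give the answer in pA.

331 pA

I_n = √(2qI·B)
2qI·B = 2 × 1.602×10⁻¹⁹ × 2.95×10⁻⁴ × 1.16×10³ = 1.10×10⁻¹⁹ A²
I_n = √(1.10×10⁻¹⁹) = 3.31×10⁻¹⁰ A = 331 pA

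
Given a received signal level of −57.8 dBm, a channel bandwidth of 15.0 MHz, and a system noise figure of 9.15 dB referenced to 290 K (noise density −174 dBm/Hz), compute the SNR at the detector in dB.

Noise floor: N = −174 + 10 log₁₀(B) + NF
10 log₁₀(1.50×10⁷) = 71.76 dB
N = −174 + 71.76 + 9.15 = −93.09 dBm
SNR = P_sig − N = −57.8 − (−93.09) = 35.29 dB → 35.3 dB

35.3 dB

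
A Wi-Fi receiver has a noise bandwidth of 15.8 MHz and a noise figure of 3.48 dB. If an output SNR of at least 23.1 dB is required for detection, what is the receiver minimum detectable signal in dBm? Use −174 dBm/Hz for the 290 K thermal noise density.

Sensitivity = −174 + 10 log₁₀(B) + NF + SNR_min
= −174 + 71.99 + 3.48 + 23.1
= −75.43 dBm → −75.4 dBm

−75.4 dBm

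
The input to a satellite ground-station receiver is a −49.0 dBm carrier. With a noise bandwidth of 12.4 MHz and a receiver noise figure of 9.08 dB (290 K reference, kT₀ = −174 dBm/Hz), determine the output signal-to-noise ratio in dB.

45.0 dB

Noise floor: N = −174 + 10 log₁₀(B) + NF
10 log₁₀(1.24×10⁷) = 70.93 dB
N = −174 + 70.93 + 9.08 = −93.99 dBm
SNR = P_sig − N = −49.0 − (−93.99) = 44.99 dB → 45.0 dB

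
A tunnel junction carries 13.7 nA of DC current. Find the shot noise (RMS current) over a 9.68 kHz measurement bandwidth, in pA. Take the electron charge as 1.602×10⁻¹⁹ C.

6.52 pA

I_n = √(2qI·B)
2qI·B = 2 × 1.602×10⁻¹⁹ × 1.37×10⁻⁸ × 9.68×10³ = 4.25×10⁻²³ A²
I_n = √(4.25×10⁻²³) = 6.52×10⁻¹² A = 6.52 pA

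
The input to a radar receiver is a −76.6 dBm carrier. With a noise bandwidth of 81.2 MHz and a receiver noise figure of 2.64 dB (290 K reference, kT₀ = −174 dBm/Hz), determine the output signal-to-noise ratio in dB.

15.7 dB

Noise floor: N = −174 + 10 log₁₀(B) + NF
10 log₁₀(8.12×10⁷) = 79.1 dB
N = −174 + 79.1 + 2.64 = −92.26 dBm
SNR = P_sig − N = −76.6 − (−92.26) = 15.66 dB → 15.7 dB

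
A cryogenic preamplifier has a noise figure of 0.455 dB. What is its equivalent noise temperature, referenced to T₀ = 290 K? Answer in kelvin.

F = 10^(0.455/10) = 1.11045
T_e = (F − 1)·T₀ = (1.11045 − 1) × 290 = 32.0 K

32.0 K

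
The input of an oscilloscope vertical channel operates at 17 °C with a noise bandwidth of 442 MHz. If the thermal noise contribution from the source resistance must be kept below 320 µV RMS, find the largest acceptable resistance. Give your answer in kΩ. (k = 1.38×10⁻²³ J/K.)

T = 17 °C + 273.15 = 290.15 K
Johnson–Nyquist: V_n = √(4kTRB) ⇒ R = V_n² / (4kTB)
4kTB = 4 × 1.38×10⁻²³ × 290.15 × 4.42×10⁸ = 7.08×10⁻¹²
R = (3.20×10⁻⁴)² / 7.08×10⁻¹² = 1.45×10⁴ Ω = 14.5 kΩ

14.5 kΩ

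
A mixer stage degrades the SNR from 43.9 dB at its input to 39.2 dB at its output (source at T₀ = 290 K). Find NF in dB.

4.7 dB

NF (dB) = SNR_in(dB) − SNR_out(dB) when the source is at T₀
NF = 43.9 − 39.2 = 4.7 dB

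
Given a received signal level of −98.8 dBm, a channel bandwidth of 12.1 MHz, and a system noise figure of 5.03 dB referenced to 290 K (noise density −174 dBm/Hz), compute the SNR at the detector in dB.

Noise floor: N = −174 + 10 log₁₀(B) + NF
10 log₁₀(1.21×10⁷) = 70.83 dB
N = −174 + 70.83 + 5.03 = −98.14 dBm
SNR = P_sig − N = −98.8 − (−98.14) = −0.66 dB → −0.7 dB

−0.7 dB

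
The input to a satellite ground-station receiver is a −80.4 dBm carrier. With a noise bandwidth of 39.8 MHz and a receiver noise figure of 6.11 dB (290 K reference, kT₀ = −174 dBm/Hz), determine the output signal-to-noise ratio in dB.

11.5 dB

Noise floor: N = −174 + 10 log₁₀(B) + NF
10 log₁₀(3.98×10⁷) = 76 dB
N = −174 + 76 + 6.11 = −91.89 dBm
SNR = P_sig − N = −80.4 − (−91.89) = 11.49 dB → 11.5 dB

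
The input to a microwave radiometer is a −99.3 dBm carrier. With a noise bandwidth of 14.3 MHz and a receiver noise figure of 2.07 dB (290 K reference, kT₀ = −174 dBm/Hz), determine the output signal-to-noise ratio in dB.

Noise floor: N = −174 + 10 log₁₀(B) + NF
10 log₁₀(1.43×10⁷) = 71.55 dB
N = −174 + 71.55 + 2.07 = −100.38 dBm
SNR = P_sig − N = −99.3 − (−100.38) = 1.08 dB → 1.1 dB

1.1 dB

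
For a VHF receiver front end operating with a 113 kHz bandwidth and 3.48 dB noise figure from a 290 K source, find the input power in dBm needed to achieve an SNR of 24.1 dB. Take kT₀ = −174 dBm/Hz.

−95.9 dBm

Sensitivity = −174 + 10 log₁₀(B) + NF + SNR_min
= −174 + 50.53 + 3.48 + 24.1
= −95.89 dBm → −95.9 dBm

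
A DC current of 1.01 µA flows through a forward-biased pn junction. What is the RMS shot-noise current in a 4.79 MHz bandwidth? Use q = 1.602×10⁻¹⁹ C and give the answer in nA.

1.25 nA

I_n = √(2qI·B)
2qI·B = 2 × 1.602×10⁻¹⁹ × 1.01×10⁻⁶ × 4.79×10⁶ = 1.55×10⁻¹⁸ A²
I_n = √(1.55×10⁻¹⁸) = 1.25×10⁻⁹ A = 1.25 nA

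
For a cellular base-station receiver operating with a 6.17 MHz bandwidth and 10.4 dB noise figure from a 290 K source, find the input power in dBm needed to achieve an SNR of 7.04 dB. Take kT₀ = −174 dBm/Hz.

Sensitivity = −174 + 10 log₁₀(B) + NF + SNR_min
= −174 + 67.9 + 10.4 + 7.04
= −88.66 dBm → −88.7 dBm

−88.7 dBm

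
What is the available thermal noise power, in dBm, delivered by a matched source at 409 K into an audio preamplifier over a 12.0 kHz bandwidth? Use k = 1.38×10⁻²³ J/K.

−131.7 dBm

P_n = kTB = 1.38×10⁻²³ × 409 × 1.20×10⁴ = 6.77×10⁻¹⁷ W
In dBm: 10 log₁₀(6.77×10⁻¹⁷ / 10⁻³) = −131.7 dBm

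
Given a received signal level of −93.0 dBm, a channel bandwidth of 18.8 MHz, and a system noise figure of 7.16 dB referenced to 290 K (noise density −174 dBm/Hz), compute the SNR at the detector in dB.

Noise floor: N = −174 + 10 log₁₀(B) + NF
10 log₁₀(1.88×10⁷) = 72.74 dB
N = −174 + 72.74 + 7.16 = −94.10 dBm
SNR = P_sig − N = −93.0 − (−94.10) = 1.10 dB → 1.1 dB

1.1 dB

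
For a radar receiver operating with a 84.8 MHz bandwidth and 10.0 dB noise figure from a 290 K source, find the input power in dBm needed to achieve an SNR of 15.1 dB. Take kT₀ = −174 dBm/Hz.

Sensitivity = −174 + 10 log₁₀(B) + NF + SNR_min
= −174 + 79.28 + 10.0 + 15.1
= −69.62 dBm → −69.6 dBm

−69.6 dBm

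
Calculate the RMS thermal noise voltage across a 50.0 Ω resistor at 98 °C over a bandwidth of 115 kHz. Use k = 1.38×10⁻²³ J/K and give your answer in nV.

343 nV

T = 98 °C + 273.15 = 371.15 K
V_n = √(4kTRB)
4kTRB = 4 × 1.38×10⁻²³ × 371.15 × 5.00×10¹ × 1.15×10⁵ = 1.18×10⁻¹³ V²
V_n = √(1.18×10⁻¹³) = 3.43×10⁻⁷ V = 343 nV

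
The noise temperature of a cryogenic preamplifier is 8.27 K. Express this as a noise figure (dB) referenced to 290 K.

0.122 dB

F = 1 + T_e/T₀ = 1 + 8.27/290 = 1.02852
NF = 10 log₁₀(1.02852) = 0.122 dB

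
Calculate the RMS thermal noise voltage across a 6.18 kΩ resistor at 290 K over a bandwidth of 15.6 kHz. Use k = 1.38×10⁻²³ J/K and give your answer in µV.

V_n = √(4kTRB)
4kTRB = 4 × 1.38×10⁻²³ × 290 × 6.18×10³ × 1.56×10⁴ = 1.54×10⁻¹² V²
V_n = √(1.54×10⁻¹²) = 1.24×10⁻⁶ V = 1.24 µV

1.24 µV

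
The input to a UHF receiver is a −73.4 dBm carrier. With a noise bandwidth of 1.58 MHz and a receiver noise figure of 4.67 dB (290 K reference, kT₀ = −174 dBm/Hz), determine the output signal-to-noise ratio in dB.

Noise floor: N = −174 + 10 log₁₀(B) + NF
10 log₁₀(1.58×10⁶) = 61.99 dB
N = −174 + 61.99 + 4.67 = −107.34 dBm
SNR = P_sig − N = −73.4 − (−107.34) = 33.94 dB → 33.9 dB

33.9 dB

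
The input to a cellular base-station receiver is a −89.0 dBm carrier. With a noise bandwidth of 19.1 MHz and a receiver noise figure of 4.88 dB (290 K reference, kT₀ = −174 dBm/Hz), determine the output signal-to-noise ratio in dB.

Noise floor: N = −174 + 10 log₁₀(B) + NF
10 log₁₀(1.91×10⁷) = 72.81 dB
N = −174 + 72.81 + 4.88 = −96.31 dBm
SNR = P_sig − N = −89.0 − (−96.31) = 7.31 dB → 7.3 dB

7.3 dB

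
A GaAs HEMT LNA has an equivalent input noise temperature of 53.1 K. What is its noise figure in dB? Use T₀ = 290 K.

0.730 dB

F = 1 + T_e/T₀ = 1 + 53.1/290 = 1.1831
NF = 10 log₁₀(1.1831) = 0.730 dB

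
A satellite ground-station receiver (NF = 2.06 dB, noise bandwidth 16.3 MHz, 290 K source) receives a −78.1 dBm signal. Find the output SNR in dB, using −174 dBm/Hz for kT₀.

21.7 dB

Noise floor: N = −174 + 10 log₁₀(B) + NF
10 log₁₀(1.63×10⁷) = 72.12 dB
N = −174 + 72.12 + 2.06 = −99.82 dBm
SNR = P_sig − N = −78.1 − (−99.82) = 21.72 dB → 21.7 dB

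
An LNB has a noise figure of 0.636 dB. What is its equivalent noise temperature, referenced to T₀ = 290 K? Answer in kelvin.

F = 10^(0.636/10) = 1.15771
T_e = (F − 1)·T₀ = (1.15771 − 1) × 290 = 45.7 K

45.7 K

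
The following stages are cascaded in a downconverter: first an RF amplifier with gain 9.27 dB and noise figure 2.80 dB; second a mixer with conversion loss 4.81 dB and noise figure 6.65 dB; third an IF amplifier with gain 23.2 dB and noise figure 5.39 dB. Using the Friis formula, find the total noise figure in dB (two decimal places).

Convert to linear (a loss of L dB is a gain of −L dB): F_i = 10^(NF_i/10), G_i = 10^(G_i,dB/10)
  Stage 1: F_1 = 10^(2.80/10) = 1.905, G_1 = 10^(9.27/10) = 8.453
  Stage 2: F_2 = 10^(6.65/10) = 4.624, G_2 = 10^(−4.81/10) = 0.3304
  Stage 3: F_3 = 10^(5.39/10) = 3.459, G_3 = 10^(23.2/10) = 208.9
Friis cascade:
  F = 1.905 + (4.624 − 1)/8.453 + (3.459 − 1)/2.793 = 3.215
NF = 10 log₁₀(3.215) = 5.07 dB

5.07 dB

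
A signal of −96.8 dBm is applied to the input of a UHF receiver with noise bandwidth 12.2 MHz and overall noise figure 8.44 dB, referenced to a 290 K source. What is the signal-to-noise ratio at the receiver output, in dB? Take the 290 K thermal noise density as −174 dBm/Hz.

Noise floor: N = −174 + 10 log₁₀(B) + NF
10 log₁₀(1.22×10⁷) = 70.86 dB
N = −174 + 70.86 + 8.44 = −94.70 dBm
SNR = P_sig − N = −96.8 − (−94.70) = −2.10 dB → −2.1 dB

−2.1 dB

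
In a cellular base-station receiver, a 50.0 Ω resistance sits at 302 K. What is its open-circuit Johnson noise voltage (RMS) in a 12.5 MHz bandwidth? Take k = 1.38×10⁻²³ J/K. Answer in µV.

V_n = √(4kTRB)
4kTRB = 4 × 1.38×10⁻²³ × 302 × 5.00×10¹ × 1.25×10⁷ = 1.04×10⁻¹¹ V²
V_n = √(1.04×10⁻¹¹) = 3.23×10⁻⁶ V = 3.23 µV

3.23 µV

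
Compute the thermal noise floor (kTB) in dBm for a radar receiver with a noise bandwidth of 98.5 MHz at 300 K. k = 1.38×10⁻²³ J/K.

P_n = kTB = 1.38×10⁻²³ × 300 × 9.85×10⁷ = 4.08×10⁻¹³ W
In dBm: 10 log₁₀(4.08×10⁻¹³ / 10⁻³) = −93.9 dBm

−93.9 dBm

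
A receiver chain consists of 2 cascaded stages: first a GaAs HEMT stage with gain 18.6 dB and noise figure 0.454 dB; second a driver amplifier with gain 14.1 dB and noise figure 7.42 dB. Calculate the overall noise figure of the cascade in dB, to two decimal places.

Convert to linear (a loss of L dB is a gain of −L dB): F_i = 10^(NF_i/10), G_i = 10^(G_i,dB/10)
  Stage 1: F_1 = 10^(0.454/10) = 1.110, G_1 = 10^(18.6/10) = 72.44
  Stage 2: F_2 = 10^(7.42/10) = 5.521, G_2 = 10^(14.1/10) = 25.70
Friis cascade:
  F = 1.110 + (5.521 − 1)/72.44 = 1.173
NF = 10 log₁₀(1.173) = 0.69 dB

0.69 dB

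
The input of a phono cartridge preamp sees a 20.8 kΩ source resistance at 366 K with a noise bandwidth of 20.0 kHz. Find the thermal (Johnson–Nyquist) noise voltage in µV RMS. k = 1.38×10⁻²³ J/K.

2.90 µV

V_n = √(4kTRB)
4kTRB = 4 × 1.38×10⁻²³ × 366 × 2.08×10⁴ × 2.00×10⁴ = 8.40×10⁻¹² V²
V_n = √(8.40×10⁻¹²) = 2.90×10⁻⁶ V = 2.90 µV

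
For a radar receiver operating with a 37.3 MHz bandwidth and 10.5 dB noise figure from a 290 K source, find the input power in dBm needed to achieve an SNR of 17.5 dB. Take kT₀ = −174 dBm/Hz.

−70.3 dBm

Sensitivity = −174 + 10 log₁₀(B) + NF + SNR_min
= −174 + 75.72 + 10.5 + 17.5
= −70.28 dBm → −70.3 dBm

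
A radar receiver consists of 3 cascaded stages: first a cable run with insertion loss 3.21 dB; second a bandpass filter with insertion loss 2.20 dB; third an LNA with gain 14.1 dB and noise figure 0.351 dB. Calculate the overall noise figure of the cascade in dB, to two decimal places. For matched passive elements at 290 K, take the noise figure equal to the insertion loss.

5.76 dB

Convert to linear (a loss of L dB is a gain of −L dB): F_i = 10^(NF_i/10), G_i = 10^(G_i,dB/10)
  Stage 1: F_1 = 10^(3.21/10) = 2.094, G_1 = 10^(−3.21/10) = 0.4775
  Stage 2: F_2 = 10^(2.20/10) = 1.660, G_2 = 10^(−2.20/10) = 0.6026
  Stage 3: F_3 = 10^(0.351/10) = 1.084, G_3 = 10^(14.1/10) = 25.70
Friis cascade:
  F = 2.094 + (1.660 − 1)/0.4775 + (1.084 − 1)/0.2877 = 3.768
NF = 10 log₁₀(3.768) = 5.76 dB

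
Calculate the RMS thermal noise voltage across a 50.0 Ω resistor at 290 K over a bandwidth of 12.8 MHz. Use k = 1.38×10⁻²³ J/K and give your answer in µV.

3.20 µV

V_n = √(4kTRB)
4kTRB = 4 × 1.38×10⁻²³ × 290 × 5.00×10¹ × 1.28×10⁷ = 1.02×10⁻¹¹ V²
V_n = √(1.02×10⁻¹¹) = 3.20×10⁻⁶ V = 3.20 µV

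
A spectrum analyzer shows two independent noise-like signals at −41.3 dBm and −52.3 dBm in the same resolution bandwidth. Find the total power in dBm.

Convert to linear, add, convert back:
P₁ = 7.41×10⁻⁸ W, P₂ = 5.89×10⁻⁹ W
P_tot = 8.00×10⁻⁸ W → 10 log₁₀(P_tot / 10⁻³) = −41.0 dBm

−41.0 dBm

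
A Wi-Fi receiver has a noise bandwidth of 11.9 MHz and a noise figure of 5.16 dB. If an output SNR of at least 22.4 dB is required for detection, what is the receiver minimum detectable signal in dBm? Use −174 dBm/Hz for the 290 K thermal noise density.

−75.7 dBm

Sensitivity = −174 + 10 log₁₀(B) + NF + SNR_min
= −174 + 70.76 + 5.16 + 22.4
= −75.68 dBm → −75.7 dBm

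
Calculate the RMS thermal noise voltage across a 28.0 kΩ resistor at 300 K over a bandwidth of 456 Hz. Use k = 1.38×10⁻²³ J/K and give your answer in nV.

460 nV

V_n = √(4kTRB)
4kTRB = 4 × 1.38×10⁻²³ × 300 × 2.80×10⁴ × 4.56×10² = 2.11×10⁻¹³ V²
V_n = √(2.11×10⁻¹³) = 4.60×10⁻⁷ V = 460 nV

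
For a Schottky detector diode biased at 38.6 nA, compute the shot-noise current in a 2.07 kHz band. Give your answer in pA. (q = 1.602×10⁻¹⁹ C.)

I_n = √(2qI·B)
2qI·B = 2 × 1.602×10⁻¹⁹ × 3.86×10⁻⁸ × 2.07×10³ = 2.56×10⁻²³ A²
I_n = √(2.56×10⁻²³) = 5.06×10⁻¹² A = 5.06 pA

5.06 pA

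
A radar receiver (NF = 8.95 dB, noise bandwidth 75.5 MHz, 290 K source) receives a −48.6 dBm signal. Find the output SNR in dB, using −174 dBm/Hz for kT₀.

37.7 dB

Noise floor: N = −174 + 10 log₁₀(B) + NF
10 log₁₀(7.55×10⁷) = 78.78 dB
N = −174 + 78.78 + 8.95 = −86.27 dBm
SNR = P_sig − N = −48.6 − (−86.27) = 37.67 dB → 37.7 dB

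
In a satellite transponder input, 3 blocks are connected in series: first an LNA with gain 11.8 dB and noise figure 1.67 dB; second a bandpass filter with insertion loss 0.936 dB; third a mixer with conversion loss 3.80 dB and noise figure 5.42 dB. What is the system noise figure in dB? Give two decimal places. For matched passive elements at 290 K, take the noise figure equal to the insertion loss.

2.27 dB

Convert to linear (a loss of L dB is a gain of −L dB): F_i = 10^(NF_i/10), G_i = 10^(G_i,dB/10)
  Stage 1: F_1 = 10^(1.67/10) = 1.469, G_1 = 10^(11.8/10) = 15.14
  Stage 2: F_2 = 10^(0.936/10) = 1.241, G_2 = 10^(−0.936/10) = 0.8061
  Stage 3: F_3 = 10^(5.42/10) = 3.483, G_3 = 10^(−3.80/10) = 0.4169
Friis cascade:
  F = 1.469 + (1.241 − 1)/15.14 + (3.483 − 1)/12.20 = 1.688
NF = 10 log₁₀(1.688) = 2.27 dB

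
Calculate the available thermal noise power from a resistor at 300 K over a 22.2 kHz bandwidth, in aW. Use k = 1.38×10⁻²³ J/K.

91.9 aW

P_n = kTB = 1.38×10⁻²³ × 300 × 2.22×10⁴ = 9.19×10⁻¹⁷ W = 91.9 aW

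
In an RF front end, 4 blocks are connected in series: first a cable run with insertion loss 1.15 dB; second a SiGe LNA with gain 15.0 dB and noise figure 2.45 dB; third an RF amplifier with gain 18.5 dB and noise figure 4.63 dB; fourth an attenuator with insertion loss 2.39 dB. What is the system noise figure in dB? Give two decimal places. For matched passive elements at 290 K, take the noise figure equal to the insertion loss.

3.75 dB

Convert to linear (a loss of L dB is a gain of −L dB): F_i = 10^(NF_i/10), G_i = 10^(G_i,dB/10)
  Stage 1: F_1 = 10^(1.15/10) = 1.303, G_1 = 10^(−1.15/10) = 0.7674
  Stage 2: F_2 = 10^(2.45/10) = 1.758, G_2 = 10^(15.0/10) = 31.62
  Stage 3: F_3 = 10^(4.63/10) = 2.904, G_3 = 10^(18.5/10) = 70.79
  Stage 4: F_4 = 10^(2.39/10) = 1.734, G_4 = 10^(−2.39/10) = 0.5768
Friis cascade:
  F = 1.303 + (1.758 − 1)/0.7674 + (2.904 − 1)/24.27 + (1.734 − 1)/1718 = 2.370
NF = 10 log₁₀(2.370) = 3.75 dB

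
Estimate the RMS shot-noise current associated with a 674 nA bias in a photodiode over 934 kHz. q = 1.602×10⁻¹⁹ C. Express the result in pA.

449 pA

I_n = √(2qI·B)
2qI·B = 2 × 1.602×10⁻¹⁹ × 6.74×10⁻⁷ × 9.34×10⁵ = 2.02×10⁻¹⁹ A²
I_n = √(2.02×10⁻¹⁹) = 4.49×10⁻¹⁰ A = 449 pA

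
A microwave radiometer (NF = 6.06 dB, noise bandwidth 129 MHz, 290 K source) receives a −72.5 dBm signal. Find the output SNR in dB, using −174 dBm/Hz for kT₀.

14.3 dB

Noise floor: N = −174 + 10 log₁₀(B) + NF
10 log₁₀(1.29×10⁸) = 81.11 dB
N = −174 + 81.11 + 6.06 = −86.83 dBm
SNR = P_sig − N = −72.5 − (−86.83) = 14.33 dB → 14.3 dB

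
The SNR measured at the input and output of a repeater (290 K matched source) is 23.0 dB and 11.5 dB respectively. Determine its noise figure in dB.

NF (dB) = SNR_in(dB) − SNR_out(dB) when the source is at T₀
NF = 23.0 − 11.5 = 11.5 dB

11.5 dB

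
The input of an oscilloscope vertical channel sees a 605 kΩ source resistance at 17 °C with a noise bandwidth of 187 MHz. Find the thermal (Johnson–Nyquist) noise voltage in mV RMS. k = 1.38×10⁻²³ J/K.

T = 17 °C + 273.15 = 290.15 K
V_n = √(4kTRB)
4kTRB = 4 × 1.38×10⁻²³ × 290.15 × 6.05×10⁵ × 1.87×10⁸ = 1.81×10⁻⁶ V²
V_n = √(1.81×10⁻⁶) = 1.35×10⁻³ V = 1.35 mV

1.35 mV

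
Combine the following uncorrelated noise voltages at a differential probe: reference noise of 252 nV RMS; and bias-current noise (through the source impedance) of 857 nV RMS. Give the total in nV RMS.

893 nV

Uncorrelated sources add in power (mean-square): V_tot = √(ΣV_i²)
V_tot = √[(2.52×10⁻⁷)² + (8.57×10⁻⁷)²] = 8.93×10⁻⁷ V = 893 nV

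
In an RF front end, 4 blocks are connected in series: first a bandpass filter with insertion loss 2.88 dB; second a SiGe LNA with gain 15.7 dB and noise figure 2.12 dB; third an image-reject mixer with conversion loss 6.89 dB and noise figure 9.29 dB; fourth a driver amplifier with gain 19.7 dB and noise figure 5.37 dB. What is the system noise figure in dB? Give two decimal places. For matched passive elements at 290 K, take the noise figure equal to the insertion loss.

6.21 dB

Convert to linear (a loss of L dB is a gain of −L dB): F_i = 10^(NF_i/10), G_i = 10^(G_i,dB/10)
  Stage 1: F_1 = 10^(2.88/10) = 1.941, G_1 = 10^(−2.88/10) = 0.5152
  Stage 2: F_2 = 10^(2.12/10) = 1.629, G_2 = 10^(15.7/10) = 37.15
  Stage 3: F_3 = 10^(9.29/10) = 8.492, G_3 = 10^(−6.89/10) = 0.2046
  Stage 4: F_4 = 10^(5.37/10) = 3.443, G_4 = 10^(19.7/10) = 93.33
Friis cascade:
  F = 1.941 + (1.629 − 1)/0.5152 + (8.492 − 1)/19.14 + (3.443 − 1)/3.917 = 4.177
NF = 10 log₁₀(4.177) = 6.21 dB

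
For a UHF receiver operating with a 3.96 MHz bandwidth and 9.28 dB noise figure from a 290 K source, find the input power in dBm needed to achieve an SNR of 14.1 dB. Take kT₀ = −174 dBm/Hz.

−84.6 dBm

Sensitivity = −174 + 10 log₁₀(B) + NF + SNR_min
= −174 + 65.98 + 9.28 + 14.1
= −84.64 dBm → −84.6 dBm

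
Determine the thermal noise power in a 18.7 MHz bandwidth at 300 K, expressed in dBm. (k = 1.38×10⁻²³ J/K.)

−101.1 dBm

P_n = kTB = 1.38×10⁻²³ × 300 × 1.87×10⁷ = 7.74×10⁻¹⁴ W
In dBm: 10 log₁₀(7.74×10⁻¹⁴ / 10⁻³) = −101.1 dBm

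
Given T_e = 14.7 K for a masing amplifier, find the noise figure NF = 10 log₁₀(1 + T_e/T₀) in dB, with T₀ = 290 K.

0.215 dB

F = 1 + T_e/T₀ = 1 + 14.7/290 = 1.05069
NF = 10 log₁₀(1.05069) = 0.215 dB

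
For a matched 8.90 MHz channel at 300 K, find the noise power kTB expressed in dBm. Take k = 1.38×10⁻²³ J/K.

P_n = kTB = 1.38×10⁻²³ × 300 × 8.90×10⁶ = 3.68×10⁻¹⁴ W
In dBm: 10 log₁₀(3.68×10⁻¹⁴ / 10⁻³) = −104.3 dBm

−104.3 dBm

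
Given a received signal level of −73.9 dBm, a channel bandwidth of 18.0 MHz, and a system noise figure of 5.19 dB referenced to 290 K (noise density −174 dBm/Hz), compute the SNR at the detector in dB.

Noise floor: N = −174 + 10 log₁₀(B) + NF
10 log₁₀(1.80×10⁷) = 72.55 dB
N = −174 + 72.55 + 5.19 = −96.26 dBm
SNR = P_sig − N = −73.9 − (−96.26) = 22.36 dB → 22.4 dB

22.4 dB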